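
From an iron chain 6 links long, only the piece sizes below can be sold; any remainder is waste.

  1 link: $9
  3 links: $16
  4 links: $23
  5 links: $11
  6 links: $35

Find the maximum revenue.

54

Let r[k] be the best obtainable value from length k. For each k, try every first piece i and keep the best of price[i] + r[k−i].
r[1] = 9
r[2] = 18  (first piece 1, then r[1]=9)
r[3] = max(9+18, 16+0) = 27
r[4] = max(9+27, 16+9, 23+0) = 36
r[5] = max(9+36, 16+18, 23+9, 11+0) = 45
r[6] = max(9+45, 16+27, 23+18, 11+9, 35+0) = 54
One optimal cutting: 1 + 1 + 1 + 1 + 1 + 1 → $54.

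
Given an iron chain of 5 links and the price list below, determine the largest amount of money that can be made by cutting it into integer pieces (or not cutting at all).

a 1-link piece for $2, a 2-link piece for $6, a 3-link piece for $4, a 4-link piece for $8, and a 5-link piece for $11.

Build R[k] bottom-up: R[k] = max over allowed piece i of (p[i] + R[k−i]).
R[1] = 2
R[2] = max(2+2, 6+0) = 6
R[3] = max(2+6, 6+2, 4+0) = 8
R[4] = max(2+8, 6+6, 4+2, 8+0) = 12
R[5] = max(2+12, 6+8, 4+6, 8+2, 11+0) = 14
One optimal cutting: 2 + 2 + 1 → $6 + $6 + $2 = $14.

14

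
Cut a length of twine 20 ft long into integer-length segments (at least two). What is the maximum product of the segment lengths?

Fill prod[k] for k=2..20: at each k try every first piece i and multiply by the better of (k−i) uncut or prod[k−i].
prod[2] = 1×max(1,0) = 1×1 = 1
prod[3] = max(1×2, 2×1) = 2
prod[4] = max(1×3, 2×2, 3×1) = 4
prod[5] = max(1×4, 2×3, 3×2, 4×1) = 6
prod[6] = max(1×6, 2×4, 3×3, 4×2, 5×1) = 9
prod[7] = max(1×9, 2×6, 3×4, 4×3, 5×2, 6×1) = 12
prod[8] = max(1×12, 2×9, 3×6, …, 6×2, 7×1) = 18
prod[9] = max(1×18, 2×12, 3×9, …, 7×2, 8×1) = 27
prod[10] = max(1×27, 2×18, 3×12, …, 8×2, 9×1) = 36
prod[11] = max(1×36, 2×27, 3×18, …, 9×2, 10×1) = 54
prod[12] = max(1×54, 2×36, 3×27, …, 10×2, 11×1) = 81
prod[13] = max(1×81, 2×54, 3×36, …, 11×2, 12×1) = 108
prod[14] = max(1×108, 2×81, 3×54, …, 12×2, 13×1) = 162
prod[15] = max(1×162, 2×108, 3×81, …, 13×2, 14×1) = 243
prod[16] = max(1×243, 2×162, 3×108, …, 14×2, 15×1) = 324
prod[17] = max(1×324, 2×243, 3×162, …, 15×2, 16×1) = 486
prod[18] = max(1×486, 2×324, 3×243, …, 16×2, 17×1) = 729
prod[19] = max(1×729, 2×486, 3×324, …, 17×2, 18×1) = 972
prod[20] = max(1×972, 2×729, 3×486, …, 18×2, 19×1) = 1458
One optimal split: 3 + 3 + 3 + 3 + 3 + 3 + 2; product 3×3×3×3×3×3×2 = 1458.

1458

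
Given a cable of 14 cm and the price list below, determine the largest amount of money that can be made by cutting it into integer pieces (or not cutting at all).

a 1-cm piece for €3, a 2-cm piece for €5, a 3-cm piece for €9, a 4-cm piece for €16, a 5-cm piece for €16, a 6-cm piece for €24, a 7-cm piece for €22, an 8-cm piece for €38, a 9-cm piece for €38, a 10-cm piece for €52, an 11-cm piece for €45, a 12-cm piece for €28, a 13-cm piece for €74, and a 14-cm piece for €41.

Consider every possible first cut. best[k] is the best of p[i]+best[k−i] over all sellable i≤k.
best[1] = 3
best[2] = max(3+3, 5+0) = 6
best[3] = max(3+6, 5+3, 9+0) = 9
best[4] = max(3+9, 5+6, 9+3, 16+0) = 16
best[5] = max(3+16, 5+9, 9+6, 16+3, 16+0) = 19
best[6] = max(3+19, 5+16, 9+9, 16+6, 16+3, 24+0) = 24
best[7] = max(3+24, 5+19, 9+16, …, 24+3, 22+0) = 27
best[8] = max(3+27, 5+24, 9+19, …, 22+3, 38+0) = 38
best[9] = max(3+38, 5+27, 9+24, …, 38+3, 38+0) = 41
best[10] = max(3+41, 5+38, 9+27, …, 38+3, 52+0) = 52
best[11] = max(3+52, 5+41, 9+38, …, 52+3, 45+0) = 55
best[12] = max(3+55, 5+52, 9+41, …, 45+3, 28+0) = 58
best[13] = max(3+58, 5+55, 9+52, …, 28+3, 74+0) = 74
best[14] = max(3+74, 5+58, 9+55, …, 74+3, 41+0) = 77
One optimal cutting: 13 + 1 → €74 + €3 = €77.

77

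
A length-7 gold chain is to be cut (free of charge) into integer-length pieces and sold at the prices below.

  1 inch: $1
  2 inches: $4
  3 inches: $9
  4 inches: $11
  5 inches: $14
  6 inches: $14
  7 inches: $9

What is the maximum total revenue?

20

Consider every possible first cut. v[k] is the best of p[i]+v[k−i] over all sellable i≤k.
v[1] = 1
v[2] = max(1+1, 4+0) = 4
v[3] = max(1+4, 4+1, 9+0) = 9
v[4] = max(1+9, 4+4, 9+1, 11+0) = 11
v[5] = max(1+11, 4+9, 9+4, 11+1, 14+0) = 14
v[6] = max(1+14, 4+11, 9+9, 11+4, 14+1, 14+0) = 18
v[7] = max(1+18, 4+14, 9+11, …, 14+1, 9+0) = 20
One optimal cutting: 4 + 3 → $11 + $9 = $20.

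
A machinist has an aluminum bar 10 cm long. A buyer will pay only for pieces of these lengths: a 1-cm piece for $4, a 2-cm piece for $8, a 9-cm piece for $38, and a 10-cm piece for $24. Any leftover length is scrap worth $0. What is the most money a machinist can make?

42

Consider every possible first cut. r[k] is the best of p[i]+r[k−i] over all sellable i≤k.
r[1] = 4
r[2] = max(4+4, 8+0) = 8
r[3] = max(4+8, 8+4) = 12
r[4] = max(4+12, 8+8) = 16
r[5] = max(4+16, 8+12) = 20
r[6] = max(4+20, 8+16) = 24
r[7] = max(4+24, 8+20) = 28
r[8] = max(4+28, 8+24) = 32
r[9] = max(4+32, 8+28, 38+0) = 38
r[10] = max(4+38, 8+32, 38+4, 24+0) = 42
One optimal cutting: 9 + 1 → $42.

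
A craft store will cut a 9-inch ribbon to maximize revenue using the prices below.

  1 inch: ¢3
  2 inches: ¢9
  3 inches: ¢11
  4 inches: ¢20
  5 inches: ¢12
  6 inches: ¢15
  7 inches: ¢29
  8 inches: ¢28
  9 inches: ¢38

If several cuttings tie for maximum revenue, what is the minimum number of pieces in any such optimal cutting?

Build r[k] bottom-up: r[k] = max over allowed piece i of (p[i] + r[k−i]).
r[1] = 3
r[2] = max(3+3, 9+0) = 9
r[3] = max(3+9, 9+3, 11+0) = 12
r[4] = max(3+12, 9+9, 11+3, 20+0) = 20
r[5] = max(3+20, 9+12, 11+9, 20+3, 12+0) = 23
r[6] = max(3+23, 9+20, 11+12, 20+9, 12+3, 15+0) = 29
r[7] = max(3+29, 9+23, 11+20, …, 15+3, 29+0) = 32
r[8] = max(3+32, 9+29, 11+23, …, 29+3, 28+0) = 40
r[9] = max(3+40, 9+32, 11+29, …, 28+3, 38+0) = 43
Maximum revenue is ¢43.
Now minimize piece count subject to staying optimal: for each k, pieces[k] = 1 + min over i with p[i]+r[k−i]=r[k] of pieces[k−i].
pieces[6] = 2
pieces[7] = 3
pieces[8] = 2
pieces[9] = 3

3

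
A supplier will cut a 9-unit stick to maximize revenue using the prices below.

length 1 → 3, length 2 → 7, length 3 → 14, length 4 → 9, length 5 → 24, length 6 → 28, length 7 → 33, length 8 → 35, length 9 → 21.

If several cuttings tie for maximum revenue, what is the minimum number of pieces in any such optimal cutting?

Let r[k] be the best obtainable value from length k. For each k, try every first piece i and keep the best of price[i] + r[k−i].
r[1] = 3
r[2] = 7
r[3] = 14
r[4] = 17  (first piece 1, then r[3]=14)
r[5] = 24
r[6] = 28  (first piece 3, then r[3]=14)
r[7] = 33
r[8] = 38  (first piece 3, then r[5]=24)
r[9] = 42  (first piece 3, then r[6]=28)
Maximum revenue is 42.
Now minimize piece count subject to staying optimal: for each k, pieces[k] = 1 + min over i with p[i]+r[k−i]=r[k] of pieces[k−i].
pieces[6] = 1
pieces[7] = 1
pieces[8] = 2
pieces[9] = 2

2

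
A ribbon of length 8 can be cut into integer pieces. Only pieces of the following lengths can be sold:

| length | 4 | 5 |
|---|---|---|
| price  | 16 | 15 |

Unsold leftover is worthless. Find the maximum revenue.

32

Let r[k] be the best obtainable value from length k. For each k, try every first piece i and keep the best of price[i] + r[k−i].
r[1] = 0
r[2] = 0
r[3] = 0
r[4] = 16
r[5] = max(16+0, 15+0) = 16
r[6] = max(16+0, 15+0) = 16
r[7] = max(16+0, 15+0) = 16
r[8] = max(16+16, 15+0) = 32
One optimal cutting: 4 + 4 → ¢32.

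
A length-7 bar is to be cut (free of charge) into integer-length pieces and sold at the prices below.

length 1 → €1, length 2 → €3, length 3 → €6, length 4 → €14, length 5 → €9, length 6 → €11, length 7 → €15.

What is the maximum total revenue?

Let best[k] be the best obtainable value from length k. For each k, try every first piece i and keep the best of price[i] + best[k−i].
best[1] = 1
best[2] = 3
best[3] = 6
best[4] = 14
best[5] = 15  (first piece 1, then best[4]=14)
best[6] = 17  (first piece 2, then best[4]=14)
best[7] = 20  (first piece 3, then best[4]=14)
One optimal cutting: 4 + 3 → €14 + €6 = €20.

20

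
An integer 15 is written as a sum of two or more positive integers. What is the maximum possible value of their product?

243

Fill g[k] for k=2..15: at each k try every first piece i and multiply by the better of (k−i) uncut or g[k−i].
g[2] = 1*max(1,0) = 1*1 = 1
g[3] = 1*max(2,1) = 1*2 = 2
g[4] = 2*max(2,1) = 2*2 = 4
g[5] = 2*max(3,2) = 2*3 = 6
g[6] = 3*max(3,2) = 3*3 = 9
g[7] = 2*max(5,6) = 2*6 = 12
g[8] = 2*max(6,9) = 2*9 = 18
g[9] = 3*max(6,9) = 3*9 = 27
g[10] = 2*max(8,18) = 2*18 = 36
g[11] = 2*max(9,27) = 2*27 = 54
g[12] = 3*max(9,27) = 3*27 = 81
g[13] = 2*max(11,54) = 2*54 = 108
g[14] = 2*max(12,81) = 2*81 = 162
g[15] = 3*max(12,81) = 3*81 = 243
One optimal split: 3 + 3 + 3 + 3 + 3; product 3*3*3*3*3 = 243.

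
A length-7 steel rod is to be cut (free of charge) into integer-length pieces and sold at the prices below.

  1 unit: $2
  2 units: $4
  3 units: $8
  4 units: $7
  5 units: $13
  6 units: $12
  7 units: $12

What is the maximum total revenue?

18

Let r[k] be the best obtainable value from length k. For each k, try every first piece i and keep the best of price[i] + r[k−i].
r[1] = 2
r[2] = max(2+2, 4+0) = 4
r[3] = max(2+4, 4+2, 8+0) = 8
r[4] = max(2+8, 4+4, 8+2, 7+0) = 10
r[5] = max(2+10, 4+8, 8+4, 7+2, 13+0) = 13
r[6] = max(2+13, 4+10, 8+8, 7+4, 13+2, 12+0) = 16
r[7] = max(2+16, 4+13, 8+10, …, 12+2, 12+0) = 18
One optimal cutting: 3 + 3 + 1 → $8 + $8 + $2 = $18.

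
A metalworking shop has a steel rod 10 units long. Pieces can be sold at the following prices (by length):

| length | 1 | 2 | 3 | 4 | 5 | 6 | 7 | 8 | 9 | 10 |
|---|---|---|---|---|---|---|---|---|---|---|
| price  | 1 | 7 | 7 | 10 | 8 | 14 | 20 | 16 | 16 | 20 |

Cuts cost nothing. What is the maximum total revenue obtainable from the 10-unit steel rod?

35

Let R[k] be the best obtainable value from length k. For each k, try every first piece i and keep the best of price[i] + R[k−i].
R[1] = 1
R[2] = max(1+1, 7+0) = 7
R[3] = max(1+7, 7+1, 7+0) = 8
R[4] = max(1+8, 7+7, 7+1, 10+0) = 14
R[5] = max(1+14, 7+8, 7+7, 10+1, 8+0) = 15
R[6] = max(1+15, 7+14, 7+8, 10+7, 8+1, 14+0) = 21
R[7] = max(1+21, 7+15, 7+14, …, 14+1, 20+0) = 22
R[8] = max(1+22, 7+21, 7+15, …, 20+1, 16+0) = 28
R[9] = max(1+28, 7+22, 7+21, …, 16+1, 16+0) = 29
R[10] = max(1+29, 7+28, 7+22, …, 16+1, 20+0) = 35
One optimal cutting: 2 + 2 + 2 + 2 + 2 → $7 + $7 + $7 + $7 + $7 = $35.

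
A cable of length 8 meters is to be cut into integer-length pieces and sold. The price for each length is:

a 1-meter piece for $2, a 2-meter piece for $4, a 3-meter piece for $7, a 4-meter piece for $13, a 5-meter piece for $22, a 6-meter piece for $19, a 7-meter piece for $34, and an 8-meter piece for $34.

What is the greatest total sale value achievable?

Let r[k] be the best obtainable value from length k. For each k, try every first piece i and keep the best of price[i] + r[k−i].
r[1] = 2
r[2] = 4  (first piece 1, then r[1]=2)
r[3] = 7
r[4] = 13
r[5] = 22
r[6] = 24  (first piece 1, then r[5]=22)
r[7] = 34
r[8] = 36  (first piece 1, then r[7]=34)
One optimal cutting: 7 + 1 → $34 + $2 = $36.

36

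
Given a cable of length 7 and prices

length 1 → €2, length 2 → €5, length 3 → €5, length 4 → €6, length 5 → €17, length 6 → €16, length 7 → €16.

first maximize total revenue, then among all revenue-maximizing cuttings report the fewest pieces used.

Let r[k] be the best obtainable value from length k. For each k, try every first piece i and keep the best of price[i] + r[k−i].
r[1] = 2
r[2] = max(2+2, 5+0) = 5
r[3] = max(2+5, 5+2, 5+0) = 7
r[4] = max(2+7, 5+5, 5+2, 6+0) = 10
r[5] = max(2+10, 5+7, 5+5, 6+2, 17+0) = 17
r[6] = max(2+17, 5+10, 5+7, 6+5, 17+2, 16+0) = 19
r[7] = max(2+19, 5+17, 5+10, …, 16+2, 16+0) = 22
Maximum revenue is €22.
Now minimize piece count subject to staying optimal: for each k, pieces[k] = 1 + min over i with p[i]+r[k−i]=r[k] of pieces[k−i].
pieces[4] = 2
pieces[5] = 1
pieces[6] = 2
pieces[7] = 2

2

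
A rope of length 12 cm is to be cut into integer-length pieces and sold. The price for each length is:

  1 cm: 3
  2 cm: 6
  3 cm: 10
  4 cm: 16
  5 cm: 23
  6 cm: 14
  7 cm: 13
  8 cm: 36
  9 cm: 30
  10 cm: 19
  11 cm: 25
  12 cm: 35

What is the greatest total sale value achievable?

Let best[k] be the best obtainable value from length k. For each k, try every first piece i and keep the best of price[i] + best[k−i].
best[1] = 3
best[2] = 6  (first piece 1, then best[1]=3)
best[3] = 10
best[4] = 16
best[5] = 23
best[6] = 26  (first piece 1, then best[5]=23)
best[7] = 29  (first piece 1, then best[6]=26)
best[8] = 36
best[9] = 39  (first piece 1, then best[8]=36)
best[10] = 46  (first piece 5, then best[5]=23)
best[11] = 49  (first piece 1, then best[10]=46)
best[12] = 52  (first piece 1, then best[11]=49)
One optimal cutting: 5 + 5 + 1 + 1 → 23 + 23 + 3 + 3 = 52.

52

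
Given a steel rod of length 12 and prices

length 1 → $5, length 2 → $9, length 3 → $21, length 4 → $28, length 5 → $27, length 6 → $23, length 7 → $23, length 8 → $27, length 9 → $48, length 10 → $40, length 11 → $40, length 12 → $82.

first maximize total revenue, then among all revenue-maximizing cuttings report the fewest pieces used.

3

Build r[k] bottom-up: r[k] = max over allowed piece i of (p[i] + r[k−i]).
r[1] = 5
r[2] = 10  (first piece 1, then r[1]=5)
r[3] = 21
r[4] = 28
r[5] = 33  (first piece 1, then r[4]=28)
r[6] = 42  (first piece 3, then r[3]=21)
r[7] = 49  (first piece 3, then r[4]=28)
r[8] = 56  (first piece 4, then r[4]=28)
r[9] = 63  (first piece 3, then r[6]=42)
r[10] = 70  (first piece 3, then r[7]=49)
r[11] = 77  (first piece 3, then r[8]=56)
r[12] = 84  (first piece 3, then r[9]=63)
Maximum revenue is $84.
Now minimize piece count subject to staying optimal: for each k, pieces[k] = 1 + min over i with p[i]+r[k−i]=r[k] of pieces[k−i].
pieces[9] = 3
pieces[10] = 3
pieces[11] = 3
pieces[12] = 3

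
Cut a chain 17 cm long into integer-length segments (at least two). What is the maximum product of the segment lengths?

Fill g[k] for k=2..17: at each k try every first piece i and multiply by the better of (k−i) uncut or g[k−i].
g[2] = 1·max(1,0) = 1·1 = 1
g[3] = max(1·2, 2·1) = 2
g[4] = max(1·3, 2·2, 3·1) = 4
g[5] = max(1·4, 2·3, 3·2, 4·1) = 6
g[6] = max(1·6, 2·4, 3·3, 4·2, 5·1) = 9
g[7] = max(1·9, 2·6, 3·4, 4·3, 5·2, 6·1) = 12
g[8] = max(1·12, 2·9, 3·6, …, 6·2, 7·1) = 18
g[9] = max(1·18, 2·12, 3·9, …, 7·2, 8·1) = 27
g[10] = max(1·27, 2·18, 3·12, …, 8·2, 9·1) = 36
g[11] = max(1·36, 2·27, 3·18, …, 9·2, 10·1) = 54
g[12] = max(1·54, 2·36, 3·27, …, 10·2, 11·1) = 81
g[13] = max(1·81, 2·54, 3·36, …, 11·2, 12·1) = 108
g[14] = max(1·108, 2·81, 3·54, …, 12·2, 13·1) = 162
g[15] = max(1·162, 2·108, 3·81, …, 13·2, 14·1) = 243
g[16] = max(1·243, 2·162, 3·108, …, 14·2, 15·1) = 324
g[17] = max(1·324, 2·243, 3·162, …, 15·2, 16·1) = 486
One optimal split: 3 + 3 + 3 + 3 + 3 + 2; product 3·3·3·3·3·2 = 486.

486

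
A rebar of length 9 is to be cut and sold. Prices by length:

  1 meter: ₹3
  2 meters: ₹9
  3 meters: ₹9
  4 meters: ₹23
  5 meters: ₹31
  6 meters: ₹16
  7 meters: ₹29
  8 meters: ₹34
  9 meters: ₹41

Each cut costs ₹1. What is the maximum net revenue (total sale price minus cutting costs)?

Build r[k] bottom-up: r[k] = max over allowed piece i of (p[i] + r[k−i]) − 1 per cut.
r[1] = 3
r[2] = 9
r[3] = 11  (first piece 1, then r[2]=9)
r[4] = 23
r[5] = 31
r[6] = 33  (first piece 1, then r[5]=31)
r[7] = 39  (first piece 2, then r[5]=31)
r[8] = 45  (first piece 4, then r[4]=23)
r[9] = 53  (first piece 4, then r[5]=31)
One optimal plan: pieces 5 + 4 (1 cut) → ₹54 − ₹1 = ₹53.

53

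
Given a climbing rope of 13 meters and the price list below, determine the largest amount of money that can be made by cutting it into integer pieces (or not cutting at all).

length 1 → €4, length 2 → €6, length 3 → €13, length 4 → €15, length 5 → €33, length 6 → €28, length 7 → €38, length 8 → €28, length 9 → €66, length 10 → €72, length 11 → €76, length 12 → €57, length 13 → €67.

Let R[k] be the best obtainable value from length k. For each k, try every first piece i and keep the best of price[i] + R[k−i].
R[1] = 4
R[2] = 8  (first piece 1, then R[1]=4)
R[3] = 13
R[4] = 17  (first piece 1, then R[3]=13)
R[5] = 33
R[6] = 37  (first piece 1, then R[5]=33)
R[7] = 41  (first piece 1, then R[6]=37)
R[8] = 46  (first piece 3, then R[5]=33)
R[9] = 66
R[10] = 72
R[11] = 76  (first piece 1, then R[10]=72)
R[12] = 80  (first piece 1, then R[11]=76)
R[13] = 85  (first piece 3, then R[10]=72)
One optimal cutting: 10 + 3 → €72 + €13 = €85.

85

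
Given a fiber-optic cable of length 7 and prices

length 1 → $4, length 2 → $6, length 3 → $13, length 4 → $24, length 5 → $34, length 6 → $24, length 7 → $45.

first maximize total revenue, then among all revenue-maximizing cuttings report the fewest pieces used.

Let r[k] be the best obtainable value from length k. For each k, try every first piece i and keep the best of price[i] + r[k−i].
r[1] = 4
r[2] = 8  (first piece 1, then r[1]=4)
r[3] = 13
r[4] = 24
r[5] = 34
r[6] = 38  (first piece 1, then r[5]=34)
r[7] = 45
Maximum revenue is $45.
Now minimize piece count subject to staying optimal: for each k, pieces[k] = 1 + min over i with p[i]+r[k−i]=r[k] of pieces[k−i].
pieces[4] = 1
pieces[5] = 1
pieces[6] = 2
pieces[7] = 1

1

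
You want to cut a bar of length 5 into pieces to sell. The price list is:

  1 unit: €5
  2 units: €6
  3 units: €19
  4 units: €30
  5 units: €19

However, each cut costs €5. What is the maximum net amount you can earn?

Build v[k] bottom-up: v[k] = max over allowed piece i of (p[i] + v[k−i]) − 5 per cut.
v[1] = 5
v[2] = 6
v[3] = 19
v[4] = 30
v[5] = 30  (first piece 1, then v[4]=30)
One optimal plan: pieces 4 + 1 (1 cut) → €35 − €5 = €30.

30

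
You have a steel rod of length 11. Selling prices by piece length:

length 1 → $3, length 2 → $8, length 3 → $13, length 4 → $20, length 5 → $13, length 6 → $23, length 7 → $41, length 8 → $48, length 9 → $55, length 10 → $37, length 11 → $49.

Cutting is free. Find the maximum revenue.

Consider every possible first cut. best[k] is the best of p[i]+best[k−i] over all sellable i≤k.
best[1] = 3
best[2] = 8
best[3] = 13
best[4] = 20
best[5] = 23  (first piece 1, then best[4]=20)
best[6] = 28  (first piece 2, then best[4]=20)
best[7] = 41
best[8] = 48
best[9] = 55
best[10] = 58  (first piece 1, then best[9]=55)
best[11] = 63  (first piece 2, then best[9]=55)
One optimal cutting: 9 + 2 → $55 + $8 = $63.

63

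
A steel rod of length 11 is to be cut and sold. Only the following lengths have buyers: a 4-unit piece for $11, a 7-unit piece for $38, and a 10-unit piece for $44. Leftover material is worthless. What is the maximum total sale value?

Let f[k] be the best obtainable value from length k. For each k, try every first piece i and keep the best of price[i] + f[k−i].
f[1] = 0
f[2] = 0
f[3] = 0
f[4] = 11
f[5] = 11
f[6] = 11
f[7] = 38
f[8] = 38
f[9] = 38
f[10] = 44
f[11] = 49  (first piece 4, then f[7]=38)
One optimal cutting: 7 + 4 → $49.

49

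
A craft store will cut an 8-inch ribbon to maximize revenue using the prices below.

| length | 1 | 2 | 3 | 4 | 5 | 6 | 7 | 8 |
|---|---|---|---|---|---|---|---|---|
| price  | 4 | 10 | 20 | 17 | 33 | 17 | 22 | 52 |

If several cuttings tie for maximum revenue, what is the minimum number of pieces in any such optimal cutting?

2

Consider every possible first cut. r[k] is the best of p[i]+r[k−i] over all sellable i≤k.
r[1] = 4
r[2] = max(4+4, 10+0) = 10
r[3] = max(4+10, 10+4, 20+0) = 20
r[4] = max(4+20, 10+10, 20+4, 17+0) = 24
r[5] = max(4+24, 10+20, 20+10, 17+4, 33+0) = 33
r[6] = max(4+33, 10+24, 20+20, 17+10, 33+4, 17+0) = 40
r[7] = max(4+40, 10+33, 20+24, …, 17+4, 22+0) = 44
r[8] = max(4+44, 10+40, 20+33, …, 22+4, 52+0) = 53
Maximum revenue is ¢53.
Now minimize piece count subject to staying optimal: for each k, pieces[k] = 1 + min over i with p[i]+r[k−i]=r[k] of pieces[k−i].
pieces[5] = 1
pieces[6] = 2
pieces[7] = 3
pieces[8] = 2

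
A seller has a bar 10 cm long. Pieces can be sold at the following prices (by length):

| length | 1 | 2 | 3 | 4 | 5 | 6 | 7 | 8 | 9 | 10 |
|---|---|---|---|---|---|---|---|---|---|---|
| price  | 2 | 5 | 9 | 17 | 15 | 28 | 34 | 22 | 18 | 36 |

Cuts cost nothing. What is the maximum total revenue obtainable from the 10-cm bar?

45

Build v[k] bottom-up: v[k] = max over allowed piece i of (p[i] + v[k−i]).
v[1] = 2
v[2] = max(2+2, 5+0) = 5
v[3] = max(2+5, 5+2, 9+0) = 9
v[4] = max(2+9, 5+5, 9+2, 17+0) = 17
v[5] = max(2+17, 5+9, 9+5, 17+2, 15+0) = 19
v[6] = max(2+19, 5+17, 9+9, 17+5, 15+2, 28+0) = 28
v[7] = max(2+28, 5+19, 9+17, …, 28+2, 34+0) = 34
v[8] = max(2+34, 5+28, 9+19, …, 34+2, 22+0) = 36
v[9] = max(2+36, 5+34, 9+28, …, 22+2, 18+0) = 39
v[10] = max(2+39, 5+36, 9+34, …, 18+2, 36+0) = 45
One optimal cutting: 6 + 4 → 28 + 17 = 45.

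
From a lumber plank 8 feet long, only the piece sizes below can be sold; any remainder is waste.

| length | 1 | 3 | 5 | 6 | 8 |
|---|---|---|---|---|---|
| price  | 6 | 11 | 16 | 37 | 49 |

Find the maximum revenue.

49

Consider every possible first cut. best[k] is the best of p[i]+best[k−i] over all sellable i≤k.
best[1] = 6
best[2] = 12  (first piece 1, then best[1]=6)
best[3] = max(6+12, 11+0) = 18
best[4] = max(6+18, 11+6) = 24
best[5] = max(6+24, 11+12, 16+0) = 30
best[6] = max(6+30, 11+18, 16+6, 37+0) = 37
best[7] = max(6+37, 11+24, 16+12, 37+6) = 43
best[8] = max(6+43, 11+30, 16+18, 37+12, 49+0) = 49
One optimal cutting: 6 + 1 + 1 → $49.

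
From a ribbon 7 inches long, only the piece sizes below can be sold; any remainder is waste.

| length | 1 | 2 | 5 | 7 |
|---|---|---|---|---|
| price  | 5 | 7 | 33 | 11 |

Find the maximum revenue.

Consider every possible first cut. r[k] is the best of p[i]+r[k−i] over all sellable i≤k.
r[1] = 5
r[2] = 10  (first piece 1, then r[1]=5)
r[3] = 15  (first piece 1, then r[2]=10)
r[4] = 20  (first piece 1, then r[3]=15)
r[5] = 33
r[6] = 38  (first piece 1, then r[5]=33)
r[7] = 43  (first piece 1, then r[6]=38)
One optimal cutting: 5 + 1 + 1 → ¢43.

43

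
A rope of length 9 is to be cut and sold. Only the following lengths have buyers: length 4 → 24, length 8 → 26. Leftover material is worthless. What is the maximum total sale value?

Let f[k] be the best obtainable value from length k. For each k, try every first piece i and keep the best of price[i] + f[k−i].
f[1] = 0
f[2] = 0
f[3] = 0
f[4] = 24
f[5] = 24
f[6] = 24
f[7] = 24
f[8] = max(24+24, 26+0) = 48
f[9] = max(24+24, 26+0) = 48
One optimal cutting: pieces 4 + 4 with 1 cm of scrap → 48.

48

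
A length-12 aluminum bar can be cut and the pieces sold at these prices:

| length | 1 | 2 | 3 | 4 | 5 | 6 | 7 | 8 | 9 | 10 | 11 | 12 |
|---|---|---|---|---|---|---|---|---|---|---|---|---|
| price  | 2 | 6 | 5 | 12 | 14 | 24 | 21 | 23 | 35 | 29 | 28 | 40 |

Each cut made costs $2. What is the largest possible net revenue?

Consider every possible first cut. net[k] is the best of p[i]+net[k−i] over all sellable i≤k, charging 2 whenever i<k.
net[1] = 2
net[2] = 6
net[3] = 6  (first piece 1, then net[2]=6)
net[4] = 12
net[5] = 14
net[6] = 24
net[7] = 24  (first piece 1, then net[6]=24)
net[8] = 28  (first piece 2, then net[6]=24)
net[9] = 35
net[10] = 35  (first piece 1, then net[9]=35)
net[11] = 39  (first piece 2, then net[9]=35)
net[12] = 46  (first piece 6, then net[6]=24)
One optimal plan: pieces 6 + 6 (1 cut) → $48 − $2 = $46.

46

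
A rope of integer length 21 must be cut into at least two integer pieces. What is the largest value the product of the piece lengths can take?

Define f[k] = max over 1≤i<k of i · max(k−i, f[k−i]); the inner max lets the remainder stay uncut if that's better.
f[2] = 1×max(1,0) = 1×1 = 1
f[3] = max(1×2, 2×1) = 2
f[4] = max(1×3, 2×2, 3×1) = 4
f[5] = max(1×4, 2×3, 3×2, 4×1) = 6
f[6] = max(1×6, 2×4, 3×3, 4×2, 5×1) = 9
f[7] = max(1×9, 2×6, 3×4, 4×3, 5×2, 6×1) = 12
f[8] = max(1×12, 2×9, 3×6, …, 6×2, 7×1) = 18
f[9] = max(1×18, 2×12, 3×9, …, 7×2, 8×1) = 27
f[10] = max(1×27, 2×18, 3×12, …, 8×2, 9×1) = 36
f[11] = max(1×36, 2×27, 3×18, …, 9×2, 10×1) = 54
f[12] = max(1×54, 2×36, 3×27, …, 10×2, 11×1) = 81
f[13] = max(1×81, 2×54, 3×36, …, 11×2, 12×1) = 108
f[14] = max(1×108, 2×81, 3×54, …, 12×2, 13×1) = 162
f[15] = max(1×162, 2×108, 3×81, …, 13×2, 14×1) = 243
f[16] = max(1×243, 2×162, 3×108, …, 14×2, 15×1) = 324
f[17] = max(1×324, 2×243, 3×162, …, 15×2, 16×1) = 486
f[18] = max(1×486, 2×324, 3×243, …, 16×2, 17×1) = 729
f[19] = max(1×729, 2×486, 3×324, …, 17×2, 18×1) = 972
f[20] = max(1×972, 2×729, 3×486, …, 18×2, 19×1) = 1458
f[21] = max(1×1458, 2×972, 3×729, …, 19×2, 20×1) = 2187
One optimal split: 3 + 3 + 3 + 3 + 3 + 3 + 3; product 3×3×3×3×3×3×3 = 2187.

2187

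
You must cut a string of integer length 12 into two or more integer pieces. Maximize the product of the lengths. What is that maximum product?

81

Define f[k] = max over 1≤i<k of i · max(k−i, f[k−i]); the inner max lets the remainder stay uncut if that's better.
Small cases: f[2]=1, f[3]=2, f[4]=4, f[5]=6, f[6]=9, f[7]=12.
f[8] = 2*max(6,9) = 2*9 = 18
f[9] = 3*max(6,9) = 3*9 = 27
f[10] = 2*max(8,18) = 2*18 = 36
f[11] = 2*max(9,27) = 2*27 = 54
f[12] = 3*max(9,27) = 3*27 = 81
One optimal split: 3 + 3 + 3 + 3; product 3*3*3*3 = 81.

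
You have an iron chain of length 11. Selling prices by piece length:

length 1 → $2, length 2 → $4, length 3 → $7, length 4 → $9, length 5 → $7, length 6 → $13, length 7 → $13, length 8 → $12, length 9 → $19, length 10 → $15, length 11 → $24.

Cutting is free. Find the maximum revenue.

25

Build r[k] bottom-up: r[k] = max over allowed piece i of (p[i] + r[k−i]).
r[1] = 2
r[2] = max(2+2, 4+0) = 4
r[3] = max(2+4, 4+2, 7+0) = 7
r[4] = max(2+7, 4+4, 7+2, 9+0) = 9
r[5] = max(2+9, 4+7, 7+4, 9+2, 7+0) = 11
r[6] = max(2+11, 4+9, 7+7, 9+4, 7+2, 13+0) = 14
r[7] = max(2+14, 4+11, 7+9, …, 13+2, 13+0) = 16
r[8] = max(2+16, 4+14, 7+11, …, 13+2, 12+0) = 18
r[9] = max(2+18, 4+16, 7+14, …, 12+2, 19+0) = 21
r[10] = max(2+21, 4+18, 7+16, …, 19+2, 15+0) = 23
r[11] = max(2+23, 4+21, 7+18, …, 15+2, 24+0) = 25
One optimal cutting: 3 + 3 + 3 + 1 + 1 → $7 + $7 + $7 + $2 + $2 = $25.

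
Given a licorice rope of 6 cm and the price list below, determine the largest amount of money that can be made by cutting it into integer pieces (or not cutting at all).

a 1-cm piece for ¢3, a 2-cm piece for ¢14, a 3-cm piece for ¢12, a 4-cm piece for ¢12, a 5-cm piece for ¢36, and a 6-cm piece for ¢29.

Build r[k] bottom-up: r[k] = max over allowed piece i of (p[i] + r[k−i]).
r[1] = 3
r[2] = max(3+3, 14+0) = 14
r[3] = max(3+14, 14+3, 12+0) = 17
r[4] = max(3+17, 14+14, 12+3, 12+0) = 28
r[5] = max(3+28, 14+17, 12+14, 12+3, 36+0) = 36
r[6] = max(3+36, 14+28, 12+17, 12+14, 36+3, 29+0) = 42
One optimal cutting: 2 + 2 + 2 → ¢14 + ¢14 + ¢14 = ¢42.

42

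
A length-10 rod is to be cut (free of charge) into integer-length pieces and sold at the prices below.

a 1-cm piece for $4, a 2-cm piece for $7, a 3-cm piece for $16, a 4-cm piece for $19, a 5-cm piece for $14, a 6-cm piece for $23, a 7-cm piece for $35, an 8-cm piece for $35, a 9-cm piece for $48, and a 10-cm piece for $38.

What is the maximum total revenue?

52

Let best[k] be the best obtainable value from length k. For each k, try every first piece i and keep the best of price[i] + best[k−i].
best[1] = 4
best[2] = max(4+4, 7+0) = 8
best[3] = max(4+8, 7+4, 16+0) = 16
best[4] = max(4+16, 7+8, 16+4, 19+0) = 20
best[5] = max(4+20, 7+16, 16+8, 19+4, 14+0) = 24
best[6] = max(4+24, 7+20, 16+16, 19+8, 14+4, 23+0) = 32
best[7] = max(4+32, 7+24, 16+20, …, 23+4, 35+0) = 36
best[8] = max(4+36, 7+32, 16+24, …, 35+4, 35+0) = 40
best[9] = max(4+40, 7+36, 16+32, …, 35+4, 48+0) = 48
best[10] = max(4+48, 7+40, 16+36, …, 48+4, 38+0) = 52
One optimal cutting: 3 + 3 + 3 + 1 → $16 + $16 + $16 + $4 = $52.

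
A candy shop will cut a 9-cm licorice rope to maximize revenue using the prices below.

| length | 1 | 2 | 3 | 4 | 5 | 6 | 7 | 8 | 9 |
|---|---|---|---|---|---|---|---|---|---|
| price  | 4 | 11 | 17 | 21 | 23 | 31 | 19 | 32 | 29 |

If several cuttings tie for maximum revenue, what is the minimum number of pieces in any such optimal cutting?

3

Build r[k] bottom-up: r[k] = max over allowed piece i of (p[i] + r[k−i]).
r[1] = 4
r[2] = max(4+4, 11+0) = 11
r[3] = max(4+11, 11+4, 17+0) = 17
r[4] = max(4+17, 11+11, 17+4, 21+0) = 22
r[5] = max(4+22, 11+17, 17+11, 21+4, 23+0) = 28
r[6] = max(4+28, 11+22, 17+17, 21+11, 23+4, 31+0) = 34
r[7] = max(4+34, 11+28, 17+22, …, 31+4, 19+0) = 39
r[8] = max(4+39, 11+34, 17+28, …, 19+4, 32+0) = 45
r[9] = max(4+45, 11+39, 17+34, …, 32+4, 29+0) = 51
Maximum revenue is ¢51.
Now minimize piece count subject to staying optimal: for each k, pieces[k] = 1 + min over i with p[i]+r[k−i]=r[k] of pieces[k−i].
pieces[6] = 2
pieces[7] = 3
pieces[8] = 3
pieces[9] = 3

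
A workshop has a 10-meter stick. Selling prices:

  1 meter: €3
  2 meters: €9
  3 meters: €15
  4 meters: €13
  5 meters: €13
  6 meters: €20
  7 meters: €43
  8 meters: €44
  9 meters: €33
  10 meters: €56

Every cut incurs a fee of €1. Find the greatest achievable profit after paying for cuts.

57

Let v[k] be the best obtainable value from length k. For each k, try every first piece i and keep the best of price[i] + v[k−i] minus the 1 cut fee when i<k.
v[1] = 3
v[2] = max(3+3-1, 9+0) = 9
v[3] = max(3+9-1, 9+3-1, 15+0) = 15
v[4] = max(3+15-1, 9+9-1, 15+3-1, 13+0) = 17
v[5] = max(3+17-1, 9+15-1, 15+9-1, 13+3-1, 13+0) = 23
v[6] = max(3+23-1, 9+17-1, 15+15-1, 13+9-1, 13+3-1, 20+0) = 29
v[7] = max(3+29-1, 9+23-1, 15+17-1, …, 20+3-1, 43+0) = 43
v[8] = max(3+43-1, 9+29-1, 15+23-1, …, 43+3-1, 44+0) = 45
v[9] = max(3+45-1, 9+43-1, 15+29-1, …, 44+3-1, 33+0) = 51
v[10] = max(3+51-1, 9+45-1, 15+43-1, …, 33+3-1, 56+0) = 57
One optimal plan: pieces 7 + 3 (1 cut) → €58 − €1 = €57.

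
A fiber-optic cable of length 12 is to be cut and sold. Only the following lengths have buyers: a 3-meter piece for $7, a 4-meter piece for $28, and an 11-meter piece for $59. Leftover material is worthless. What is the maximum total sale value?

84

Build r[k] bottom-up: r[k] = max over allowed piece i of (p[i] + r[k−i]).
r[1] = 0
r[2] = 0
r[3] = 7
r[4] = max(7+0, 28+0) = 28
r[5] = max(7+0, 28+0) = 28
r[6] = max(7+7, 28+0) = 28
r[7] = max(7+28, 28+7) = 35
r[8] = max(7+28, 28+28) = 56
r[9] = max(7+28, 28+28) = 56
r[10] = max(7+35, 28+28) = 56
r[11] = max(7+56, 28+35, 59+0) = 63
r[12] = max(7+56, 28+56, 59+0) = 84
One optimal cutting: 4 + 4 + 4 → $84.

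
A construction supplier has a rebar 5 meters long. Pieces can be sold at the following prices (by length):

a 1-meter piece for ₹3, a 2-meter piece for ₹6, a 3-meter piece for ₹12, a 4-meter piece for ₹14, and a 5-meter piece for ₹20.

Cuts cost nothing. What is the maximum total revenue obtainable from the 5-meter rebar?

20

Consider every possible first cut. R[k] is the best of p[i]+R[k−i] over all sellable i≤k.
R[1] = 3
R[2] = max(3+3, 6+0) = 6
R[3] = max(3+6, 6+3, 12+0) = 12
R[4] = max(3+12, 6+6, 12+3, 14+0) = 15
R[5] = max(3+15, 6+12, 12+6, 14+3, 20+0) = 20
Best is to sell the whole 5-meter piece uncut for ₹20.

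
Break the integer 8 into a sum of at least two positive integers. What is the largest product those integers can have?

18

Fill prod[k] for k=2..8: at each k try every first piece i and multiply by the better of (k−i) uncut or prod[k−i].
prod[2] = 1·max(1,0) = 1·1 = 1
prod[3] = 1·max(2,1) = 1·2 = 2
prod[4] = 2·max(2,1) = 2·2 = 4
prod[5] = 2·max(3,2) = 2·3 = 6
prod[6] = 3·max(3,2) = 3·3 = 9
prod[7] = 2·max(5,6) = 2·6 = 12
prod[8] = 2·max(6,9) = 2·9 = 18
One optimal split: 3 + 3 + 2; product 3·3·2 = 18.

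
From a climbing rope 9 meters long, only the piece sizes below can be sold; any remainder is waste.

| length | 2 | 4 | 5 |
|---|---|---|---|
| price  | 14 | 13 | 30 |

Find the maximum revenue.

58

Let best[k] be the best obtainable value from length k. For each k, try every first piece i and keep the best of price[i] + best[k−i].
best[1] = 0
best[2] = 14
best[3] = 14
best[4] = 28  (first piece 2, then best[2]=14)
best[5] = 30
best[6] = 42  (first piece 2, then best[4]=28)
best[7] = 44  (first piece 2, then best[5]=30)
best[8] = 56  (first piece 2, then best[6]=42)
best[9] = 58  (first piece 2, then best[7]=44)
One optimal cutting: 5 + 2 + 2 → €58.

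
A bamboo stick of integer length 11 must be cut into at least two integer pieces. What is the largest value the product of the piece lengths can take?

Fill f[k] for k=2..11: at each k try every first piece i and multiply by the better of (k−i) uncut or f[k−i].
f[2] = 1×max(1,0) = 1×1 = 1
f[3] = max(1×2, 2×1) = 2
f[4] = max(1×3, 2×2, 3×1) = 4
f[5] = max(1×4, 2×3, 3×2, 4×1) = 6
f[6] = max(1×6, 2×4, 3×3, 4×2, 5×1) = 9
f[7] = max(1×9, 2×6, 3×4, 4×3, 5×2, 6×1) = 12
f[8] = max(1×12, 2×9, 3×6, …, 6×2, 7×1) = 18
f[9] = max(1×18, 2×12, 3×9, …, 7×2, 8×1) = 27
f[10] = max(1×27, 2×18, 3×12, …, 8×2, 9×1) = 36
f[11] = max(1×36, 2×27, 3×18, …, 9×2, 10×1) = 54
One optimal split: 3 + 3 + 3 + 2; product 3×3×3×2 = 54.

54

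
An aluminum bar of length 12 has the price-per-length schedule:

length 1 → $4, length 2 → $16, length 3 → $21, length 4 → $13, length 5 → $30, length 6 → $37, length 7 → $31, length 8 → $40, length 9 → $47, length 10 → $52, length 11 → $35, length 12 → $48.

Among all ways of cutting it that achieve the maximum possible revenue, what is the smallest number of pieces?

Let r[k] be the best obtainable value from length k. For each k, try every first piece i and keep the best of price[i] + r[k−i].
r[1] = 4
r[2] = max(4+4, 16+0) = 16
r[3] = max(4+16, 16+4, 21+0) = 21
r[4] = max(4+21, 16+16, 21+4, 13+0) = 32
r[5] = max(4+32, 16+21, 21+16, 13+4, 30+0) = 37
r[6] = max(4+37, 16+32, 21+21, 13+16, 30+4, 37+0) = 48
r[7] = max(4+48, 16+37, 21+32, …, 37+4, 31+0) = 53
r[8] = max(4+53, 16+48, 21+37, …, 31+4, 40+0) = 64
r[9] = max(4+64, 16+53, 21+48, …, 40+4, 47+0) = 69
r[10] = max(4+69, 16+64, 21+53, …, 47+4, 52+0) = 80
r[11] = max(4+80, 16+69, 21+64, …, 52+4, 35+0) = 85
r[12] = max(4+85, 16+80, 21+69, …, 35+4, 48+0) = 96
Maximum revenue is $96.
Now minimize piece count subject to staying optimal: for each k, pieces[k] = 1 + min over i with p[i]+r[k−i]=r[k] of pieces[k−i].
pieces[9] = 4
pieces[10] = 5
pieces[11] = 5
pieces[12] = 6

6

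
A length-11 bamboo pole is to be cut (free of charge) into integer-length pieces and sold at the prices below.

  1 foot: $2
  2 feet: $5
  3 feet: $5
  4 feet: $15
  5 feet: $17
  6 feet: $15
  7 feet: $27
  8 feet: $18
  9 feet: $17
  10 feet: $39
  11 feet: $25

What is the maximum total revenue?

Build R[k] bottom-up: R[k] = max over allowed piece i of (p[i] + R[k−i]).
R[1] = 2
R[2] = max(2+2, 5+0) = 5
R[3] = max(2+5, 5+2, 5+0) = 7
R[4] = max(2+7, 5+5, 5+2, 15+0) = 15
R[5] = max(2+15, 5+7, 5+5, 15+2, 17+0) = 17
R[6] = max(2+17, 5+15, 5+7, 15+5, 17+2, 15+0) = 20
R[7] = max(2+20, 5+17, 5+15, …, 15+2, 27+0) = 27
R[8] = max(2+27, 5+20, 5+17, …, 27+2, 18+0) = 30
R[9] = max(2+30, 5+27, 5+20, …, 18+2, 17+0) = 32
R[10] = max(2+32, 5+30, 5+27, …, 17+2, 39+0) = 39
R[11] = max(2+39, 5+32, 5+30, …, 39+2, 25+0) = 42
One optimal cutting: 7 + 4 → $27 + $15 = $42.

42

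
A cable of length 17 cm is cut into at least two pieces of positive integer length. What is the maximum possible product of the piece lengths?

486

Define m[k] = max over 1≤i<k of i · max(k−i, m[k−i]); the inner max lets the remainder stay uncut if that's better.
Small cases: m[2]=1, m[3]=2, m[4]=4, m[5]=6, m[6]=9, m[7]=12, m[8]=18, m[9]=27, m[10]=36, m[11]=54.
m[12] = max(1×54, 2×36, 3×27, …, 10×2, 11×1) = 81
m[13] = max(1×81, 2×54, 3×36, …, 11×2, 12×1) = 108
m[14] = max(1×108, 2×81, 3×54, …, 12×2, 13×1) = 162
m[15] = max(1×162, 2×108, 3×81, …, 13×2, 14×1) = 243
m[16] = max(1×243, 2×162, 3×108, …, 14×2, 15×1) = 324
m[17] = max(1×324, 2×243, 3×162, …, 15×2, 16×1) = 486
One optimal split: 3 + 3 + 3 + 3 + 3 + 2; product 3×3×3×3×3×2 = 486.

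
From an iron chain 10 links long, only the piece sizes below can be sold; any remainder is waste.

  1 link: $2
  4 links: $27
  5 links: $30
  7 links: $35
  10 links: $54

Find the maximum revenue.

Build best[k] bottom-up: best[k] = max over allowed piece i of (p[i] + best[k−i]).
best[1] = 2
best[2] = 4  (first piece 1, then best[1]=2)
best[3] = 6  (first piece 1, then best[2]=4)
best[4] = max(2+6, 27+0) = 27
best[5] = max(2+27, 27+2, 30+0) = 30
best[6] = max(2+30, 27+4, 30+2) = 32
best[7] = max(2+32, 27+6, 30+4, 35+0) = 35
best[8] = max(2+35, 27+27, 30+6, 35+2) = 54
best[9] = max(2+54, 27+30, 30+27, 35+4) = 57
best[10] = max(2+57, 27+32, 30+30, 35+6, 54+0) = 60
One optimal cutting: 5 + 5 → $60.

60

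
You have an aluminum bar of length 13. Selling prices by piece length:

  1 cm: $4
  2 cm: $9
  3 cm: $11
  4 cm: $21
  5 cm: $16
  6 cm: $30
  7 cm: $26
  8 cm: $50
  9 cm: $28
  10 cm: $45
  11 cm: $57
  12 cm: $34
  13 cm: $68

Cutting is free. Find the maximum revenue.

Consider every possible first cut. best[k] is the best of p[i]+best[k−i] over all sellable i≤k.
best[1] = 4
best[2] = max(4+4, 9+0) = 9
best[3] = max(4+9, 9+4, 11+0) = 13
best[4] = max(4+13, 9+9, 11+4, 21+0) = 21
best[5] = max(4+21, 9+13, 11+9, 21+4, 16+0) = 25
best[6] = max(4+25, 9+21, 11+13, 21+9, 16+4, 30+0) = 30
best[7] = max(4+30, 9+25, 11+21, …, 30+4, 26+0) = 34
best[8] = max(4+34, 9+30, 11+25, …, 26+4, 50+0) = 50
best[9] = max(4+50, 9+34, 11+30, …, 50+4, 28+0) = 54
best[10] = max(4+54, 9+50, 11+34, …, 28+4, 45+0) = 59
best[11] = max(4+59, 9+54, 11+50, …, 45+4, 57+0) = 63
best[12] = max(4+63, 9+59, 11+54, …, 57+4, 34+0) = 71
best[13] = max(4+71, 9+63, 11+59, …, 34+4, 68+0) = 75
One optimal cutting: 8 + 4 + 1 → $50 + $21 + $4 = $75.

75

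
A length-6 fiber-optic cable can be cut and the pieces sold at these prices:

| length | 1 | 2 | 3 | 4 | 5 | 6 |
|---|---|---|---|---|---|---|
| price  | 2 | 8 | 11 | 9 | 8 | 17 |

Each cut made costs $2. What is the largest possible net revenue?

20

Consider every possible first cut. r[k] is the best of p[i]+r[k−i] over all sellable i≤k, charging 2 whenever i<k.
r[1] = 2
r[2] = max(2+2-2, 8+0) = 8
r[3] = max(2+8-2, 8+2-2, 11+0) = 11
r[4] = max(2+11-2, 8+8-2, 11+2-2, 9+0) = 14
r[5] = max(2+14-2, 8+11-2, 11+8-2, 9+2-2, 8+0) = 17
r[6] = max(2+17-2, 8+14-2, 11+11-2, 9+8-2, 8+2-2, 17+0) = 20
One optimal plan: pieces 2 + 2 + 2 (2 cuts) → $24 − $4 = $20.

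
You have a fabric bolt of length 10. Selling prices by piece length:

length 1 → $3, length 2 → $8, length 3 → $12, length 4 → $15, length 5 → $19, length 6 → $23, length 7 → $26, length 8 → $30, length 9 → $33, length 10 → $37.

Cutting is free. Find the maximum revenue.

Consider every possible first cut. R[k] is the best of p[i]+R[k−i] over all sellable i≤k.
R[1] = 3
R[2] = max(3+3, 8+0) = 8
R[3] = max(3+8, 8+3, 12+0) = 12
R[4] = max(3+12, 8+8, 12+3, 15+0) = 16
R[5] = max(3+16, 8+12, 12+8, 15+3, 19+0) = 20
R[6] = max(3+20, 8+16, 12+12, 15+8, 19+3, 23+0) = 24
R[7] = max(3+24, 8+20, 12+16, …, 23+3, 26+0) = 28
R[8] = max(3+28, 8+24, 12+20, …, 26+3, 30+0) = 32
R[9] = max(3+32, 8+28, 12+24, …, 30+3, 33+0) = 36
R[10] = max(3+36, 8+32, 12+28, …, 33+3, 37+0) = 40
One optimal cutting: 2 + 2 + 2 + 2 + 2 → $8 + $8 + $8 + $8 + $8 = $40.

40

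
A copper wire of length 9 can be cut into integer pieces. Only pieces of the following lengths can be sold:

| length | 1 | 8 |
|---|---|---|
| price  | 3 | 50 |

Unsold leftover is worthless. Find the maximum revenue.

Build f[k] bottom-up: f[k] = max over allowed piece i of (p[i] + f[k−i]).
f[1] = 3
f[2] = 6  (first piece 1, then f[1]=3)
f[3] = 9  (first piece 1, then f[2]=6)
f[4] = 12  (first piece 1, then f[3]=9)
f[5] = 15  (first piece 1, then f[4]=12)
f[6] = 18  (first piece 1, then f[5]=15)
f[7] = 21  (first piece 1, then f[6]=18)
f[8] = max(3+21, 50+0) = 50
f[9] = max(3+50, 50+3) = 53
One optimal cutting: 8 + 1 → €53.

53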